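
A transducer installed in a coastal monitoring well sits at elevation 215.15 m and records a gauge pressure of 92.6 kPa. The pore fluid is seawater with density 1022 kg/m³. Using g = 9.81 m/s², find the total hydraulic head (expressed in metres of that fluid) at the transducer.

h ≈ 224.39 m

ψ = P/(ρg) = 92.6×1000 / (1022 × 9.81) = 9.24 m.
h = z + ψ = 215.15 + 9.24 = 224.39 m.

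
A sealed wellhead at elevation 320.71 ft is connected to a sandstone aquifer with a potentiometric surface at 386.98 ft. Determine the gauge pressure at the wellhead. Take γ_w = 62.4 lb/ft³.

P ≈ 28.7 psi

Head above the cap: Δh = 386.98 − 320.71 = 66.27 ft.
P = γΔh/144 = 62.4 × 66.27 / 144 = 28.7 psi.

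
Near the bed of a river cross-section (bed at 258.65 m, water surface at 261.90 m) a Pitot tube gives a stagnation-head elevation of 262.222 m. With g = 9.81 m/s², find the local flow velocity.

Near the bed, under hydrostatic conditions, the piezometric head (z + ψ) equals the free-surface elevation, 261.90 m.
Velocity head = total − piezometric = 262.222 − 261.90 = 0.322 m.
v = √(2g·h_v) = √(2 × 9.81 × 0.322) = 2.51 m/s.

v ≈ 2.51 m/s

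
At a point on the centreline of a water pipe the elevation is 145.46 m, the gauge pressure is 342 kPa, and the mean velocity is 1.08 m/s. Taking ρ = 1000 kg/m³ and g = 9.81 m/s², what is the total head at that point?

Pressure head ψ = P/(ρg) = 342×1000 / (1000 × 9.81) = 34.86 m.
Velocity head = v²/(2g) = 1.08² / (2 × 9.81) = 0.059 m.
h = z + ψ + v²/(2g) = 145.46 + 34.86 + 0.059 = 180.38 m.

h ≈ 180.38 m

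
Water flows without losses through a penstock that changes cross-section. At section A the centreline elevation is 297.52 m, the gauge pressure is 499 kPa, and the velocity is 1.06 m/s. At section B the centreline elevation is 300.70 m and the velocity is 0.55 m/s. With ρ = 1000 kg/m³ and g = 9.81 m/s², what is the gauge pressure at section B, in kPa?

Pressure head at A: ψ₁ = P₁/(ρg) = 499×1000 / (1000 × 9.81) = 50.87 m.
Velocity heads: v₁²/2g = 1.06²/19.62 = 0.057 m; v₂²/2g = 0.55²/19.62 = 0.015 m.
Total head H = z₁ + ψ₁ + v₁²/2g = 297.52 + 50.87 + 0.057 = 348.45 m.
ψ₂ = H − z₂ − v₂²/2g = 348.45 − 300.70 − 0.015 = 47.73 m.
P₂ = ρgψ₂ = 1000 × 9.81 × 47.73 ≈ 468 kPa.

P₂ ≈ 468 kPa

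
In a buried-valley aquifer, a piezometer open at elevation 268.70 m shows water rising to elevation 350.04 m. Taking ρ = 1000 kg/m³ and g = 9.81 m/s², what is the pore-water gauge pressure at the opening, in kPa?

Pressure head ψ = h − z = 350.04 − 268.70 = 81.34 m.
P = ρgψ = 1000 × 9.81 × 81.34 = 797945 Pa ≈ 798 kPa.

P ≈ 798 kPa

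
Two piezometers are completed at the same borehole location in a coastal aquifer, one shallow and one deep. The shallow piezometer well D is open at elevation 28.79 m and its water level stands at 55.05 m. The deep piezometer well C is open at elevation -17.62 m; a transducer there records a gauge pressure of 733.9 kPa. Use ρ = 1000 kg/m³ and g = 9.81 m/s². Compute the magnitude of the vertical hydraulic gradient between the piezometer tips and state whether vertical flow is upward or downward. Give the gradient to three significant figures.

|i_v| ≈ 0.0461; vertical flow is upward

Total head at well D: h = 55.05 m (water level in the standpipe).
Pressure head at well C: ψ = P/(ρg) = 733.9×1000 / (1000 × 9.81) = 74.81 m.
Total head at well C: h = z + ψ = -17.62 + 74.81 = 57.19 m.
Δh = h(well D) − h(well C) = 55.05 − 57.19 = -2.14 m.
Vertical separation Δz = 28.79 − (-17.62) = 46.41 m.
|i_v| = |Δh| / Δz = 2.14 / 46.41 = 0.0461.
Head is higher in the deep piezometer, so vertical flow is upward (discharge condition).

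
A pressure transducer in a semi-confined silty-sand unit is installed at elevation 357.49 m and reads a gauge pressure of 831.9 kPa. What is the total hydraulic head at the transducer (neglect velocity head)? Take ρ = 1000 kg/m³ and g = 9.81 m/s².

h ≈ 442.29 m

ψ = P/(ρg) = 831.9×1000 / (1000 × 9.81) = 84.80 m.
h = z + ψ = 357.49 + 84.80 = 442.29 m.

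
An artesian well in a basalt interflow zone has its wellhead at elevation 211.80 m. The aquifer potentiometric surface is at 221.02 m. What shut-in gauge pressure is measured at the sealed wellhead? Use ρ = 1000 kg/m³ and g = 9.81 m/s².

Head above the cap: Δh = 221.02 − 211.80 = 9.22 m.
P = ρgΔh = 1000 × 9.81 × 9.22 = 90448 Pa ≈ 90.4 kPa.

P ≈ 90.4 kPa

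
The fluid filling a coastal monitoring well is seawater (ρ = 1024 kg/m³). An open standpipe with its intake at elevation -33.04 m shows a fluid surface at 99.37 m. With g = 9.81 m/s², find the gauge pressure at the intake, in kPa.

P ≈ 1330 kPa

Pressure head ψ = h − z = 99.37 − (-33.04) = 132.41 m.
P = ρgψ = 1024 × 9.81 × 132.41 = 1330117 Pa ≈ 1330 kPa.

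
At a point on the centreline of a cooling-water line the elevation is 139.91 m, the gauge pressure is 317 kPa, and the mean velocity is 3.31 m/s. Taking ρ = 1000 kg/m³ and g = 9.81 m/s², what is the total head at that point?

Pressure head ψ = P/(ρg) = 317×1000 / (1000 × 9.81) = 32.31 m.
Velocity head = v²/(2g) = 3.31² / (2 × 9.81) = 0.558 m.
h = z + ψ + v²/(2g) = 139.91 + 32.31 + 0.558 = 172.78 m.

h ≈ 172.78 m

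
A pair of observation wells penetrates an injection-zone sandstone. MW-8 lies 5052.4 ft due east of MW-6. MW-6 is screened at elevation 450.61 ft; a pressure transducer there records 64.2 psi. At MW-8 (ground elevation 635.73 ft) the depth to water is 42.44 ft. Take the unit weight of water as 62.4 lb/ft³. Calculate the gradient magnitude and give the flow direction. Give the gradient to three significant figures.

Pressure head at MW-6: ψ = 144·P/γ = 144 × 64.2 / 62.4 = 148.15 ft.
Total head at MW-6: h = z + ψ = 450.61 + 148.15 = 598.76 ft.
Total head at MW-8: h = 635.73 − 42.44 = 593.29 ft.
Head difference: h(MW-6) − h(MW-8) = 598.76 − 593.29 = 5.47 ft.
Hydraulic gradient: i = |Δh| / L = 5.47 / 5052.4 = 0.00108.
Flow is from higher to lower head: from MW-6 toward MW-8, i.e. toward the east.

i ≈ 0.00108; groundwater flows toward the east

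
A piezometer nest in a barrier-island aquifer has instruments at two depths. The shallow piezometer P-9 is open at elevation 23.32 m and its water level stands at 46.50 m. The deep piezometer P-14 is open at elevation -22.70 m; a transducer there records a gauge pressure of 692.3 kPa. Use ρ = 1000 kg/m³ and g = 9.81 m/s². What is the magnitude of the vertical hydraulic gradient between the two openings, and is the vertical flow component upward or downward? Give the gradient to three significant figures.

|i_v| ≈ 0.0298; vertical flow is upward

Total head at P-9: h = 46.50 m (water level in the standpipe).
Pressure head at P-14: ψ = P/(ρg) = 692.3×1000 / (1000 × 9.81) = 70.57 m.
Total head at P-14: h = z + ψ = -22.70 + 70.57 = 47.87 m.
Δh = h(P-9) − h(P-14) = 46.50 − 47.87 = -1.37 m.
Vertical separation Δz = 23.32 − (-22.70) = 46.02 m.
|i_v| = |Δh| / Δz = 1.37 / 46.02 = 0.0298.
Head is higher in the deep piezometer, so vertical flow is upward (discharge condition).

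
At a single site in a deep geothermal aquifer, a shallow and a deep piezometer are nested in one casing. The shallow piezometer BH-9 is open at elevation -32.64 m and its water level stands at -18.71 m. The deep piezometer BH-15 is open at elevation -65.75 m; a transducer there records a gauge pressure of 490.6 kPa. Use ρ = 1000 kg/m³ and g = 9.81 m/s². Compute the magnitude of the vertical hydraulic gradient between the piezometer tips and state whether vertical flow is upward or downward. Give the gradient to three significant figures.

|i_v| ≈ 0.0897; vertical flow is upward

Total head at BH-9: h = -18.71 m (water level in the standpipe).
Pressure head at BH-15: ψ = P/(ρg) = 490.6×1000 / (1000 × 9.81) = 50.01 m.
Total head at BH-15: h = z + ψ = -65.75 + 50.01 = -15.74 m.
Δh = h(BH-9) − h(BH-15) = -18.71 − (-15.74) = -2.97 m.
Vertical separation Δz = -32.64 − (-65.75) = 33.11 m.
|i_v| = |Δh| / Δz = 2.97 / 33.11 = 0.0897.
Head is higher in the deep piezometer, so vertical flow is upward (discharge condition).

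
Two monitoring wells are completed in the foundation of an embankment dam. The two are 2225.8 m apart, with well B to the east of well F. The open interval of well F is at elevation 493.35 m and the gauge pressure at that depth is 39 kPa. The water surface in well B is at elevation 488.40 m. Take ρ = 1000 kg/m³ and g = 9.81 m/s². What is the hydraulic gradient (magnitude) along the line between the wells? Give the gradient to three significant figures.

Pressure head at well F: ψ = P/(ρg) = 39×1000 / (1000 × 9.81) = 3.98 m.
Total head at well F: h = z + ψ = 493.35 + 3.98 = 497.33 m.
Total head at well B: h = 488.40 m (water level in the piezometer is the total head).
Head difference: h(well F) − h(well B) = 497.33 − 488.40 = 8.93 m.
Hydraulic gradient: i = |Δh| / L = 8.93 / 2225.8 = 0.00401.

i ≈ 0.00401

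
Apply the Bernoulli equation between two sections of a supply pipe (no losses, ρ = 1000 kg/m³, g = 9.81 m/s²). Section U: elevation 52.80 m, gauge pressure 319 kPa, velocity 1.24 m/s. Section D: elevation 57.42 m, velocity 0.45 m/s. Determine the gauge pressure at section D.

P₂ ≈ 274 kPa

Pressure head at U: ψ₁ = P₁/(ρg) = 319×1000 / (1000 × 9.81) = 32.52 m.
Velocity heads: v₁²/2g = 1.24²/19.62 = 0.078 m; v₂²/2g = 0.45²/19.62 = 0.010 m.
Total head H = z₁ + ψ₁ + v₁²/2g = 52.80 + 32.52 + 0.078 = 85.40 m.
ψ₂ = H − z₂ − v₂²/2g = 85.40 − 57.42 − 0.010 = 27.97 m.
P₂ = ρgψ₂ = 1000 × 9.81 × 27.97 ≈ 274 kPa.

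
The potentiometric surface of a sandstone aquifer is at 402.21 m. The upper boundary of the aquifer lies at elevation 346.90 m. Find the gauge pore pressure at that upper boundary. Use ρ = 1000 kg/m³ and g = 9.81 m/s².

Pressure head at the aquifer top: ψ = h − z = 402.21 − 346.90 = 55.31 m.
P = ρgψ = 1000 × 9.81 × 55.31 = 542591 Pa ≈ 543 kPa.

P ≈ 543 kPa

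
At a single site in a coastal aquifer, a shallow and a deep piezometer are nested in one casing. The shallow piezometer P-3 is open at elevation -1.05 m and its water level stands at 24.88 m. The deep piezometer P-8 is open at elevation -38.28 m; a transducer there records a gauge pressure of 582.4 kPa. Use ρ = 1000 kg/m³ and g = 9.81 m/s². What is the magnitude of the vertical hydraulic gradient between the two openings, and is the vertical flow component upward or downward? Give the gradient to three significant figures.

|i_v| ≈ 0.102; vertical flow is downward

Total head at P-3: h = 24.88 m (water level in the standpipe).
Pressure head at P-8: ψ = P/(ρg) = 582.4×1000 / (1000 × 9.81) = 59.37 m.
Total head at P-8: h = z + ψ = -38.28 + 59.37 = 21.09 m.
Δh = h(P-3) − h(P-8) = 24.88 − 21.09 = 3.79 m.
Vertical separation Δz = -1.05 − (-38.28) = 37.23 m.
|i_v| = |Δh| / Δz = 3.79 / 37.23 = 0.102.
Head is higher in the shallow piezometer, so vertical flow is downward (recharge condition).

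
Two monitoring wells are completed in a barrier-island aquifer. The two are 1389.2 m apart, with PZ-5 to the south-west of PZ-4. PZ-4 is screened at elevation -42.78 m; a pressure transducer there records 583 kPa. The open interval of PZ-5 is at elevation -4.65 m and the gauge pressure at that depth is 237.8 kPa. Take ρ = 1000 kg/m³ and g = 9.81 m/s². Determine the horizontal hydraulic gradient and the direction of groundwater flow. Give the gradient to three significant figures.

Pressure head at PZ-4: ψ = P/(ρg) = 583×1000 / (1000 × 9.81) = 59.43 m.
Total head at PZ-4: h = z + ψ = -42.78 + 59.43 = 16.65 m.
Pressure head at PZ-5: ψ = P/(ρg) = 237.8×1000 / (1000 × 9.81) = 24.24 m.
Total head at PZ-5: h = z + ψ = -4.65 + 24.24 = 19.59 m.
Head difference: h(PZ-4) − h(PZ-5) = 16.65 − 19.59 = -2.94 m.
Hydraulic gradient: i = |Δh| / L = 2.94 / 1389.2 = 0.00212.
Flow is from higher to lower head: from PZ-5 toward PZ-4, i.e. toward the north-east.

i ≈ 0.00212; groundwater flows toward the north-east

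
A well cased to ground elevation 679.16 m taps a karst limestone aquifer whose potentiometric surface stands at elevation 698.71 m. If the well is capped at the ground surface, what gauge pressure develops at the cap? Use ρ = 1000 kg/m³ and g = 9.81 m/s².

Head above the cap: Δh = 698.71 − 679.16 = 19.55 m.
P = ρgΔh = 1000 × 9.81 × 19.55 = 191786 Pa ≈ 192 kPa.

P ≈ 192 kPa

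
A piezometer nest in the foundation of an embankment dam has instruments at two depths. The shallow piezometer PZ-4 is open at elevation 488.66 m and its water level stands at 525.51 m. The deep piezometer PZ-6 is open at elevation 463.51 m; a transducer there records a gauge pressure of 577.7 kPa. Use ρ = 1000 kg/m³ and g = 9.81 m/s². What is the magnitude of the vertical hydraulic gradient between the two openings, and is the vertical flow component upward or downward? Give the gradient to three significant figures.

|i_v| ≈ 0.124; vertical flow is downward

Total head at PZ-4: h = 525.51 m (water level in the standpipe).
Pressure head at PZ-6: ψ = P/(ρg) = 577.7×1000 / (1000 × 9.81) = 58.89 m.
Total head at PZ-6: h = z + ψ = 463.51 + 58.89 = 522.40 m.
Δh = h(PZ-4) − h(PZ-6) = 525.51 − 522.40 = 3.11 m.
Vertical separation Δz = 488.66 − 463.51 = 25.15 m.
|i_v| = |Δh| / Δz = 3.11 / 25.15 = 0.124.
Head is higher in the shallow piezometer, so vertical flow is downward (recharge condition).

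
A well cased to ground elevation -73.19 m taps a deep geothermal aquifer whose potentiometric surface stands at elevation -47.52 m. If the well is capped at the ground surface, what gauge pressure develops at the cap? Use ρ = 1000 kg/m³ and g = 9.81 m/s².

Head above the cap: Δh = -47.52 − (-73.19) = 25.67 m.
P = ρgΔh = 1000 × 9.81 × 25.67 = 251823 Pa ≈ 252 kPa.

P ≈ 252 kPa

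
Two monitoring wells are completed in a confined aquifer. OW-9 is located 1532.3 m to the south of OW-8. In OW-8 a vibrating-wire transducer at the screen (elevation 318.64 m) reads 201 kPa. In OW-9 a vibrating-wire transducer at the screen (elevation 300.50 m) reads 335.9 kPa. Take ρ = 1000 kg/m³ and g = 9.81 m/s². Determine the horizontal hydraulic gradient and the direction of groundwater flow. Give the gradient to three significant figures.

i ≈ 0.00286; groundwater flows toward the south

Pressure head at OW-8: ψ = P/(ρg) = 201×1000 / (1000 × 9.81) = 20.49 m.
Total head at OW-8: h = z + ψ = 318.64 + 20.49 = 339.13 m.
Pressure head at OW-9: ψ = P/(ρg) = 335.9×1000 / (1000 × 9.81) = 34.24 m.
Total head at OW-9: h = z + ψ = 300.50 + 34.24 = 334.74 m.
Head difference: h(OW-8) − h(OW-9) = 339.13 − 334.74 = 4.39 m.
Hydraulic gradient: i = |Δh| / L = 4.39 / 1532.3 = 0.00286.
Flow is from higher to lower head: from OW-8 toward OW-9, i.e. toward the south.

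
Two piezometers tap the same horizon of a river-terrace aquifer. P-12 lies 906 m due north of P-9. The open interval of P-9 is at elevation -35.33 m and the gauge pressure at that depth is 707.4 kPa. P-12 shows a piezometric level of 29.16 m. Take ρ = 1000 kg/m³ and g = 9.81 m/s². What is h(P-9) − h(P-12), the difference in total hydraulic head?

Δh ≈ 7.62 m

Pressure head at P-9: ψ = P/(ρg) = 707.4×1000 / (1000 × 9.81) = 72.11 m.
Total head at P-9: h = z + ψ = -35.33 + 72.11 = 36.78 m.
Total head at P-12: h = 29.16 m (water level in the piezometer is the total head).
Head difference: h(P-9) − h(P-12) = 36.78 − 29.16 = 7.62 m.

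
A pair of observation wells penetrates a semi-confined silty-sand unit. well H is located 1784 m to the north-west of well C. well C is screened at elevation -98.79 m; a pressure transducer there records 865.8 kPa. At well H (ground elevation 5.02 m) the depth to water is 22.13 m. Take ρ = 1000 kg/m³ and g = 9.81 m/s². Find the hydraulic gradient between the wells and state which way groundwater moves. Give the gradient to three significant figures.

Pressure head at well C: ψ = P/(ρg) = 865.8×1000 / (1000 × 9.81) = 88.26 m.
Total head at well C: h = z + ψ = -98.79 + 88.26 = -10.53 m.
Total head at well H: h = 5.02 − 22.13 = -17.11 m.
Head difference: h(well C) − h(well H) = -10.53 − (-17.11) = 6.58 m.
Hydraulic gradient: i = |Δh| / L = 6.58 / 1784 = 0.00369.
Flow is from higher to lower head: from well C toward well H, i.e. toward the north-west.

i ≈ 0.00369; groundwater flows toward the north-west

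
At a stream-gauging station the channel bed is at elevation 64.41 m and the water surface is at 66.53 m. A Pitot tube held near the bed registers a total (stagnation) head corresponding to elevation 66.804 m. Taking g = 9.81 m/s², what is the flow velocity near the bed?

Near the bed, under hydrostatic conditions, the piezometric head (z + ψ) equals the free-surface elevation, 66.53 m.
Velocity head = total − piezometric = 66.804 − 66.53 = 0.274 m.
v = √(2g·h_v) = √(2 × 9.81 × 0.274) = 2.32 m/s.

v ≈ 2.32 m/s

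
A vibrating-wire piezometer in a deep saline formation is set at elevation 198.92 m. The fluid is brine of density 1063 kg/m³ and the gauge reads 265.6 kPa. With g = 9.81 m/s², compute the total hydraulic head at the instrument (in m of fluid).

h ≈ 224.39 m

ψ = P/(ρg) = 265.6×1000 / (1063 × 9.81) = 25.47 m.
h = z + ψ = 198.92 + 25.47 = 224.39 m.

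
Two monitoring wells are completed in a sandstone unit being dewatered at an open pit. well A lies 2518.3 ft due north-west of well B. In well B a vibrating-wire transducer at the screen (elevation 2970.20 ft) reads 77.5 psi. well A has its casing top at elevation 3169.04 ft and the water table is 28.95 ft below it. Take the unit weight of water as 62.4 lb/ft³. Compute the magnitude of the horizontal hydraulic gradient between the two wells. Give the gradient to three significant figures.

Pressure head at well B: ψ = 144·P/γ = 144 × 77.5 / 62.4 = 178.85 ft.
Total head at well B: h = z + ψ = 2970.20 + 178.85 = 3149.05 ft.
Total head at well A: h = 3169.04 − 28.95 = 3140.09 ft.
Head difference: h(well B) − h(well A) = 3149.05 − 3140.09 = 8.96 ft.
Hydraulic gradient: i = |Δh| / L = 8.96 / 2518.3 = 0.00356.

i ≈ 0.00356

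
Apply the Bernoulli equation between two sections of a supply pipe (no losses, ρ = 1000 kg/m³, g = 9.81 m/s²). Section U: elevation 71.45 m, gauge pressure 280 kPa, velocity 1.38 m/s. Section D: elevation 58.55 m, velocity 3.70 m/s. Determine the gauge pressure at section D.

Pressure head at U: ψ₁ = P₁/(ρg) = 280×1000 / (1000 × 9.81) = 28.54 m.
Velocity heads: v₁²/2g = 1.38²/19.62 = 0.097 m; v₂²/2g = 3.70²/19.62 = 0.698 m.
Total head H = z₁ + ψ₁ + v₁²/2g = 71.45 + 28.54 + 0.097 = 100.09 m.
ψ₂ = H − z₂ − v₂²/2g = 100.09 − 58.55 − 0.698 = 40.84 m.
P₂ = ρgψ₂ = 1000 × 9.81 × 40.84 ≈ 401 kPa.

P₂ ≈ 401 kPa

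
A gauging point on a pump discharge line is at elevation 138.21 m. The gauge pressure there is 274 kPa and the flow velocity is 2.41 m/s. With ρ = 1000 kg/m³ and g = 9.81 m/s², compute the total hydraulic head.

h ≈ 166.44 m

Pressure head ψ = P/(ρg) = 274×1000 / (1000 × 9.81) = 27.93 m.
Velocity head = v²/(2g) = 2.41² / (2 × 9.81) = 0.296 m.
h = z + ψ + v²/(2g) = 138.21 + 27.93 + 0.296 = 166.44 m.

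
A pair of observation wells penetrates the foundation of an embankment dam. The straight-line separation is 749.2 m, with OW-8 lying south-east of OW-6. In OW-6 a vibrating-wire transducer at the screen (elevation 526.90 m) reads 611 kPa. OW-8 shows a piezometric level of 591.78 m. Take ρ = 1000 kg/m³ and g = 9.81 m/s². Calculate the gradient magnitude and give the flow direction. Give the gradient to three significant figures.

i ≈ 0.00347; groundwater flows toward the north-west

Pressure head at OW-6: ψ = P/(ρg) = 611×1000 / (1000 × 9.81) = 62.28 m.
Total head at OW-6: h = z + ψ = 526.90 + 62.28 = 589.18 m.
Total head at OW-8: h = 591.78 m (water level in the piezometer is the total head).
Head difference: h(OW-6) − h(OW-8) = 589.18 − 591.78 = -2.60 m.
Hydraulic gradient: i = |Δh| / L = 2.60 / 749.2 = 0.00347.
Flow is from higher to lower head: from OW-8 toward OW-6, i.e. toward the north-west.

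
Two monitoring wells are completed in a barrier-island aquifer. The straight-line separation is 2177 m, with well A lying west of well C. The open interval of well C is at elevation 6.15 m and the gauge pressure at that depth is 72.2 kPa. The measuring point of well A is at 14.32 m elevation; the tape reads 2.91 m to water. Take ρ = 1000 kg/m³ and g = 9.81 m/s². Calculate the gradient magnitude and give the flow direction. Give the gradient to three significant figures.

i ≈ 0.000965; groundwater flows toward the west

Pressure head at well C: ψ = P/(ρg) = 72.2×1000 / (1000 × 9.81) = 7.36 m.
Total head at well C: h = z + ψ = 6.15 + 7.36 = 13.51 m.
Total head at well A: h = 14.32 − 2.91 = 11.41 m.
Head difference: h(well C) − h(well A) = 13.51 − 11.41 = 2.10 m.
Hydraulic gradient: i = |Δh| / L = 2.10 / 2177 = 0.000965.
Flow is from higher to lower head: from well C toward well A, i.e. toward the west.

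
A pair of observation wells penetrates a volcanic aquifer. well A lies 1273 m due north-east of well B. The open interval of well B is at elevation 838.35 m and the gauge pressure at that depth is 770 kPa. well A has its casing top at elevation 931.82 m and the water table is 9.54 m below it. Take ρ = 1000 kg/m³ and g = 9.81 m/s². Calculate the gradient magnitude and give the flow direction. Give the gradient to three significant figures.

i ≈ 0.00427; groundwater flows toward the south-west

Pressure head at well B: ψ = P/(ρg) = 770×1000 / (1000 × 9.81) = 78.49 m.
Total head at well B: h = z + ψ = 838.35 + 78.49 = 916.84 m.
Total head at well A: h = 931.82 − 9.54 = 922.28 m.
Head difference: h(well B) − h(well A) = 916.84 − 922.28 = -5.44 m.
Hydraulic gradient: i = |Δh| / L = 5.44 / 1273 = 0.00427.
Flow is from higher to lower head: from well A toward well B, i.e. toward the south-west.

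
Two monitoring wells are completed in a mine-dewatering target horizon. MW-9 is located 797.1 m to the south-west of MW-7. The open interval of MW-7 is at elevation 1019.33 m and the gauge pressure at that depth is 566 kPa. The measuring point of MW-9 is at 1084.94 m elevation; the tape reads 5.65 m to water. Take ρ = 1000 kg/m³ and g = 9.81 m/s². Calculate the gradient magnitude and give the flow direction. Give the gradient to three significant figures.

i ≈ 0.00284; groundwater flows toward the north-east

Pressure head at MW-7: ψ = P/(ρg) = 566×1000 / (1000 × 9.81) = 57.70 m.
Total head at MW-7: h = z + ψ = 1019.33 + 57.70 = 1077.03 m.
Total head at MW-9: h = 1084.94 − 5.65 = 1079.29 m.
Head difference: h(MW-7) − h(MW-9) = 1077.03 − 1079.29 = -2.26 m.
Hydraulic gradient: i = |Δh| / L = 2.26 / 797.1 = 0.00284.
Flow is from higher to lower head: from MW-9 toward MW-7, i.e. toward the north-east.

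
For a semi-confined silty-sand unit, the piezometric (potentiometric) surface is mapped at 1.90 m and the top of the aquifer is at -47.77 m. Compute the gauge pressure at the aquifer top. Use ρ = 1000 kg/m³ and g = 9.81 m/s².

Pressure head at the aquifer top: ψ = h − z = 1.90 − (-47.77) = 49.67 m.
P = ρgψ = 1000 × 9.81 × 49.67 = 487263 Pa ≈ 487 kPa.

P ≈ 487 kPa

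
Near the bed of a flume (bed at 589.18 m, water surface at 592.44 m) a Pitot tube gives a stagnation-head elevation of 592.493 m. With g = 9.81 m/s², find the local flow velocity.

v ≈ 1.02 m/s

Near the bed, under hydrostatic conditions, the piezometric head (z + ψ) equals the free-surface elevation, 592.44 m.
Velocity head = total − piezometric = 592.493 − 592.44 = 0.053 m.
v = √(2g·h_v) = √(2 × 9.81 × 0.053) = 1.02 m/s.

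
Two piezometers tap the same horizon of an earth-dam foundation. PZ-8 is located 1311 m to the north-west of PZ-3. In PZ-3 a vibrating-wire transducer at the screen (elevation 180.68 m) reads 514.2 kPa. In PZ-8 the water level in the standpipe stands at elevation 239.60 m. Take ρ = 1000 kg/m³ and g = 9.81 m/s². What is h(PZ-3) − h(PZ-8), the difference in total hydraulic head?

Pressure head at PZ-3: ψ = P/(ρg) = 514.2×1000 / (1000 × 9.81) = 52.42 m.
Total head at PZ-3: h = z + ψ = 180.68 + 52.42 = 233.10 m.
Total head at PZ-8: h = 239.60 m (water level in the piezometer is the total head).
Head difference: h(PZ-3) − h(PZ-8) = 233.10 − 239.60 = -6.50 m.

Δh ≈ -6.50 m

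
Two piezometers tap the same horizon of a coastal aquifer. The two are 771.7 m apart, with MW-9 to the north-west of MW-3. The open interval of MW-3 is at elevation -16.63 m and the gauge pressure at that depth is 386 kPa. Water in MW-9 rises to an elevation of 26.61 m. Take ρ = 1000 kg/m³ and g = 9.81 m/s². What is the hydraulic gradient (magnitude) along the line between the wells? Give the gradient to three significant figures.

i ≈ 0.00504

Pressure head at MW-3: ψ = P/(ρg) = 386×1000 / (1000 × 9.81) = 39.35 m.
Total head at MW-3: h = z + ψ = -16.63 + 39.35 = 22.72 m.
Total head at MW-9: h = 26.61 m (water level in the piezometer is the total head).
Head difference: h(MW-3) − h(MW-9) = 22.72 − 26.61 = -3.89 m.
Hydraulic gradient: i = |Δh| / L = 3.89 / 771.7 = 0.00504.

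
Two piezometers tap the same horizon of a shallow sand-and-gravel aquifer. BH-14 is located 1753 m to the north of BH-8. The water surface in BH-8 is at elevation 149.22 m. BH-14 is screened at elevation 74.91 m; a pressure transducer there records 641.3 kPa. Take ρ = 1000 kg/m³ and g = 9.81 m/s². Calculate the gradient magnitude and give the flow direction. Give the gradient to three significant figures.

i ≈ 0.00510; groundwater flows toward the north

Total head at BH-8: h = 149.22 m (water level in the piezometer is the total head).
Pressure head at BH-14: ψ = P/(ρg) = 641.3×1000 / (1000 × 9.81) = 65.37 m.
Total head at BH-14: h = z + ψ = 74.91 + 65.37 = 140.28 m.
Head difference: h(BH-8) − h(BH-14) = 149.22 − 140.28 = 8.94 m.
Hydraulic gradient: i = |Δh| / L = 8.94 / 1753 = 0.00510.
Flow is from higher to lower head: from BH-8 toward BH-14, i.e. toward the north.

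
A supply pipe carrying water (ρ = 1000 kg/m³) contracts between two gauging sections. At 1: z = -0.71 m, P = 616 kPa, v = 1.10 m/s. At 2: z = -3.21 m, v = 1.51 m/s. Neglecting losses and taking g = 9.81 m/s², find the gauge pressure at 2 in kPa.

P₂ ≈ 640 kPa

Pressure head at 1: ψ₁ = P₁/(ρg) = 616×1000 / (1000 × 9.81) = 62.79 m.
Velocity heads: v₁²/2g = 1.10²/19.62 = 0.062 m; v₂²/2g = 1.51²/19.62 = 0.116 m.
Total head H = z₁ + ψ₁ + v₁²/2g = -0.71 + 62.79 + 0.062 = 62.14 m.
ψ₂ = H − z₂ − v₂²/2g = 62.14 − (-3.21) − 0.116 = 65.23 m.
P₂ = ρgψ₂ = 1000 × 9.81 × 65.23 ≈ 640 kPa.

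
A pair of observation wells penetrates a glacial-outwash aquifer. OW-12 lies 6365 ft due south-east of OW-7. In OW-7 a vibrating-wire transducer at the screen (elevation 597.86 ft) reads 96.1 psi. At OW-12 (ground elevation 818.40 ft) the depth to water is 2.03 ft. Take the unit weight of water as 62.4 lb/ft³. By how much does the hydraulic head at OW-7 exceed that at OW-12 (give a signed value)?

Δh ≈ 3.26 ft

Pressure head at OW-7: ψ = 144·P/γ = 144 × 96.1 / 62.4 = 221.77 ft.
Total head at OW-7: h = z + ψ = 597.86 + 221.77 = 819.63 ft.
Total head at OW-12: h = 818.40 − 2.03 = 816.37 ft.
Head difference: h(OW-7) − h(OW-12) = 819.63 − 816.37 = 3.26 ft.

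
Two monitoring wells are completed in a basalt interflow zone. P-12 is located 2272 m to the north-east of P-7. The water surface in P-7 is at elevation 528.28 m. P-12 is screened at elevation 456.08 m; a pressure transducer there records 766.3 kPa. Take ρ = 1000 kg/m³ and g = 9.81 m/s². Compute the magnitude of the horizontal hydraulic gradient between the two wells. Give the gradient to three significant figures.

i ≈ 0.00260

Total head at P-7: h = 528.28 m (water level in the piezometer is the total head).
Pressure head at P-12: ψ = P/(ρg) = 766.3×1000 / (1000 × 9.81) = 78.11 m.
Total head at P-12: h = z + ψ = 456.08 + 78.11 = 534.19 m.
Head difference: h(P-7) − h(P-12) = 528.28 − 534.19 = -5.91 m.
Hydraulic gradient: i = |Δh| / L = 5.91 / 2272 = 0.00260.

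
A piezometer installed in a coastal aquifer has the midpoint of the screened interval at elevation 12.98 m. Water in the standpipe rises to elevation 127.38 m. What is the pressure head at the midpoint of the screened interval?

ψ ≈ 114.40 m

Total head h = 127.38 m (the water-surface elevation in the piezometer).
Pressure head ψ = h − z = 127.38 − 12.98 = 114.40 m.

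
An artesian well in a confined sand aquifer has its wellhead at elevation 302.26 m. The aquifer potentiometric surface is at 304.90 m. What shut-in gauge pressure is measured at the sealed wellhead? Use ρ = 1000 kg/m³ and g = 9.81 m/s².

P ≈ 25.9 kPa

Head above the cap: Δh = 304.90 − 302.26 = 2.64 m.
P = ρgΔh = 1000 × 9.81 × 2.64 = 25898 Pa ≈ 25.9 kPa.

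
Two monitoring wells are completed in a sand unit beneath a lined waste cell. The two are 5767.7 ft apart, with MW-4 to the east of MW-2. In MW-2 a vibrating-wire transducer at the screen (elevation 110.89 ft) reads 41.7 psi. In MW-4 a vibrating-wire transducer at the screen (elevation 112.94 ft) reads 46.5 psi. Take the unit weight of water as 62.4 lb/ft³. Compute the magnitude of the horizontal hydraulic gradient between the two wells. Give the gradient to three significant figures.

i ≈ 0.00228

Pressure head at MW-2: ψ = 144·P/γ = 144 × 41.7 / 62.4 = 96.23 ft.
Total head at MW-2: h = z + ψ = 110.89 + 96.23 = 207.12 ft.
Pressure head at MW-4: ψ = 144·P/γ = 144 × 46.5 / 62.4 = 107.31 ft.
Total head at MW-4: h = z + ψ = 112.94 + 107.31 = 220.25 ft.
Head difference: h(MW-2) − h(MW-4) = 207.12 − 220.25 = -13.13 ft.
Hydraulic gradient: i = |Δh| / L = 13.13 / 5767.7 = 0.00228.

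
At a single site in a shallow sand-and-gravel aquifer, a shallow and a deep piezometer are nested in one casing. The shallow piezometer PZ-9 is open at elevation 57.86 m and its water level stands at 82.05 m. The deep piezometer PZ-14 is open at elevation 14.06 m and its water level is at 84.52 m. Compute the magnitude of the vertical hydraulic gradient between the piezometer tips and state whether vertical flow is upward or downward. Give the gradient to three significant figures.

Total head at PZ-9: h = 82.05 m (water level in the standpipe).
Total head at PZ-14: h = 84.52 m.
Δh = h(PZ-9) − h(PZ-14) = 82.05 − 84.52 = -2.47 m.
Vertical separation Δz = 57.86 − 14.06 = 43.80 m.
|i_v| = |Δh| / Δz = 2.47 / 43.80 = 0.0564.
Head is higher in the deep piezometer, so vertical flow is upward (discharge condition).

|i_v| ≈ 0.0564; vertical flow is upward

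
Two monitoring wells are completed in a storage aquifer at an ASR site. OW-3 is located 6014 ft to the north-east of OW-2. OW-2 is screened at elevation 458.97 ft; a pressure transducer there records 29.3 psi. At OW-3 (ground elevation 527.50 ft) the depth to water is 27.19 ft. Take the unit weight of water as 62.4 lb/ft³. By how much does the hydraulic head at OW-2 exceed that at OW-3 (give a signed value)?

Pressure head at OW-2: ψ = 144·P/γ = 144 × 29.3 / 62.4 = 67.62 ft.
Total head at OW-2: h = z + ψ = 458.97 + 67.62 = 526.59 ft.
Total head at OW-3: h = 527.50 − 27.19 = 500.31 ft.
Head difference: h(OW-2) − h(OW-3) = 526.59 − 500.31 = 26.28 ft.

Δh ≈ 26.28 ft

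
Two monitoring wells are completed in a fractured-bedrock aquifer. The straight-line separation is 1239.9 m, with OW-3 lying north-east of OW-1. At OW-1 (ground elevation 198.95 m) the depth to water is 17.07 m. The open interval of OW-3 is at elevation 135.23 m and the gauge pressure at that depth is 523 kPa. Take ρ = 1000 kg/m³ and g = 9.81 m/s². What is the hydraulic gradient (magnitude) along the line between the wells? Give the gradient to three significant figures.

Total head at OW-1: h = 198.95 − 17.07 = 181.88 m.
Pressure head at OW-3: ψ = P/(ρg) = 523×1000 / (1000 × 9.81) = 53.31 m.
Total head at OW-3: h = z + ψ = 135.23 + 53.31 = 188.54 m.
Head difference: h(OW-1) − h(OW-3) = 181.88 − 188.54 = -6.66 m.
Hydraulic gradient: i = |Δh| / L = 6.66 / 1239.9 = 0.00537.

i ≈ 0.00537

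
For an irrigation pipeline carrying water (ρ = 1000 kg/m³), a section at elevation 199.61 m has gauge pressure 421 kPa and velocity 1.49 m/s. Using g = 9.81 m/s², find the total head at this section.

h ≈ 242.64 m

Pressure head ψ = P/(ρg) = 421×1000 / (1000 × 9.81) = 42.92 m.
Velocity head = v²/(2g) = 1.49² / (2 × 9.81) = 0.113 m.
h = z + ψ + v²/(2g) = 199.61 + 42.92 + 0.113 = 242.64 m.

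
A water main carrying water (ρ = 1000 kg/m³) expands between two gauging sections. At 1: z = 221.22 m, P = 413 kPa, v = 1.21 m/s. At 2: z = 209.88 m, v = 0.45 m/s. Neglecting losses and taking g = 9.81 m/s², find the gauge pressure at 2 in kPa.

P₂ ≈ 525 kPa

Pressure head at 1: ψ₁ = P₁/(ρg) = 413×1000 / (1000 × 9.81) = 42.10 m.
Velocity heads: v₁²/2g = 1.21²/19.62 = 0.075 m; v₂²/2g = 0.45²/19.62 = 0.010 m.
Total head H = z₁ + ψ₁ + v₁²/2g = 221.22 + 42.10 + 0.075 = 263.39 m.
ψ₂ = H − z₂ − v₂²/2g = 263.39 − 209.88 − 0.010 = 53.50 m.
P₂ = ρgψ₂ = 1000 × 9.81 × 53.50 ≈ 525 kPa.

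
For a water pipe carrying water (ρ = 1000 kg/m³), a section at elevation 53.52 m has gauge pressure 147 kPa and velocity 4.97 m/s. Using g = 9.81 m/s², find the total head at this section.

Pressure head ψ = P/(ρg) = 147×1000 / (1000 × 9.81) = 14.98 m.
Velocity head = v²/(2g) = 4.97² / (2 × 9.81) = 1.259 m.
h = z + ψ + v²/(2g) = 53.52 + 14.98 + 1.259 = 69.76 m.

h ≈ 69.76 m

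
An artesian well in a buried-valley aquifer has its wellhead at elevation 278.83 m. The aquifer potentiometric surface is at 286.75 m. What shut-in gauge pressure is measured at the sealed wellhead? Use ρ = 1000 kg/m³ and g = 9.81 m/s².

P ≈ 77.7 kPa

Head above the cap: Δh = 286.75 − 278.83 = 7.92 m.
P = ρgΔh = 1000 × 9.81 × 7.92 = 77695 Pa ≈ 77.7 kPa.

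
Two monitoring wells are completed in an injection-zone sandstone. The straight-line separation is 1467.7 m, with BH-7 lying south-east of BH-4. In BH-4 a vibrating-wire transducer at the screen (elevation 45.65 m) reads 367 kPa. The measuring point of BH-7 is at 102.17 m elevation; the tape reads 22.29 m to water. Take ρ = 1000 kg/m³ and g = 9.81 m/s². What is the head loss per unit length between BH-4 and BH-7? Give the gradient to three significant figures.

i ≈ 0.00217 m/m

Pressure head at BH-4: ψ = P/(ρg) = 367×1000 / (1000 × 9.81) = 37.41 m.
Total head at BH-4: h = z + ψ = 45.65 + 37.41 = 83.06 m.
Total head at BH-7: h = 102.17 − 22.29 = 79.88 m.
Head difference: h(BH-4) − h(BH-7) = 83.06 − 79.88 = 3.18 m.
Hydraulic gradient: i = |Δh| / L = 3.18 / 1467.7 = 0.00217.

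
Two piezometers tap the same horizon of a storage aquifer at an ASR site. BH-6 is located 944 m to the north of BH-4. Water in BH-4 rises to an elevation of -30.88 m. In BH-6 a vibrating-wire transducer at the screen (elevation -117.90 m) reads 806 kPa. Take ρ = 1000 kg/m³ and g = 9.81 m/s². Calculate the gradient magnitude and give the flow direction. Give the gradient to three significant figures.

Total head at BH-4: h = -30.88 m (water level in the piezometer is the total head).
Pressure head at BH-6: ψ = P/(ρg) = 806×1000 / (1000 × 9.81) = 82.16 m.
Total head at BH-6: h = z + ψ = -117.90 + 82.16 = -35.74 m.
Head difference: h(BH-4) − h(BH-6) = -30.88 − (-35.74) = 4.86 m.
Hydraulic gradient: i = |Δh| / L = 4.86 / 944 = 0.00515.
Flow is from higher to lower head: from BH-4 toward BH-6, i.e. toward the north.

i ≈ 0.00515; groundwater flows toward the north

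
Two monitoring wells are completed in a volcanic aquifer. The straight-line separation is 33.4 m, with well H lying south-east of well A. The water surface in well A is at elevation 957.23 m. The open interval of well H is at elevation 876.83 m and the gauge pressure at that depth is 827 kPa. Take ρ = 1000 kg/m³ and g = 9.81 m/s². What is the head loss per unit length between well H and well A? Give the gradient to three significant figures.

Total head at well A: h = 957.23 m (water level in the piezometer is the total head).
Pressure head at well H: ψ = P/(ρg) = 827×1000 / (1000 × 9.81) = 84.30 m.
Total head at well H: h = z + ψ = 876.83 + 84.30 = 961.13 m.
Head difference: h(well A) − h(well H) = 957.23 − 961.13 = -3.90 m.
Hydraulic gradient: i = |Δh| / L = 3.90 / 33.4 = 0.117.

i ≈ 0.117 m/m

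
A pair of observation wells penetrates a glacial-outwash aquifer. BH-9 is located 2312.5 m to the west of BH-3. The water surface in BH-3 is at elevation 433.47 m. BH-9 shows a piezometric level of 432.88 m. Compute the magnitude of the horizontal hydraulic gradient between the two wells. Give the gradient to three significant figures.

Total head at BH-3: h = 433.47 m (water level in the piezometer is the total head).
Total head at BH-9: h = 432.88 m (water level in the piezometer is the total head).
Head difference: h(BH-3) − h(BH-9) = 433.47 − 432.88 = 0.59 m.
Hydraulic gradient: i = |Δh| / L = 0.59 / 2312.5 = 0.000255.

i ≈ 0.000255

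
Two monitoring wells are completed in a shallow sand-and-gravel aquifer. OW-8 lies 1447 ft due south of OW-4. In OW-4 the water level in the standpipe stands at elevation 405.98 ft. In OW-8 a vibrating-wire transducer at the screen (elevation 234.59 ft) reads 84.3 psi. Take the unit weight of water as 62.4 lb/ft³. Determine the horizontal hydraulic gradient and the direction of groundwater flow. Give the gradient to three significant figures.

Total head at OW-4: h = 405.98 ft (water level in the piezometer is the total head).
Pressure head at OW-8: ψ = 144·P/γ = 144 × 84.3 / 62.4 = 194.54 ft.
Total head at OW-8: h = z + ψ = 234.59 + 194.54 = 429.13 ft.
Head difference: h(OW-4) − h(OW-8) = 405.98 − 429.13 = -23.15 ft.
Hydraulic gradient: i = |Δh| / L = 23.15 / 1447 = 0.0160.
Flow is from higher to lower head: from OW-8 toward OW-4, i.e. toward the north.

i ≈ 0.0160; groundwater flows toward the north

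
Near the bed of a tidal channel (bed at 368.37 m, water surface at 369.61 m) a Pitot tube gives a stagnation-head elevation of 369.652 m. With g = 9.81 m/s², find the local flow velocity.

v ≈ 0.908 m/s

Near the bed, under hydrostatic conditions, the piezometric head (z + ψ) equals the free-surface elevation, 369.61 m.
Velocity head = total − piezometric = 369.652 − 369.61 = 0.042 m.
v = √(2g·h_v) = √(2 × 9.81 × 0.042) = 0.908 m/s.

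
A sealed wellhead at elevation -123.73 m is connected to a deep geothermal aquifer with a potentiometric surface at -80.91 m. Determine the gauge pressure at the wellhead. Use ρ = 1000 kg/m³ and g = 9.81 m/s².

P ≈ 420 kPa

Head above the cap: Δh = -80.91 − (-123.73) = 42.82 m.
P = ρgΔh = 1000 × 9.81 × 42.82 = 420064 Pa ≈ 420 kPa.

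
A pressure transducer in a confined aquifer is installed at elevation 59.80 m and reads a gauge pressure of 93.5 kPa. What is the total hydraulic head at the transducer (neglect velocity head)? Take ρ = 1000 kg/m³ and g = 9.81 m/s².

h ≈ 69.33 m

ψ = P/(ρg) = 93.5×1000 / (1000 × 9.81) = 9.53 m.
h = z + ψ = 59.80 + 9.53 = 69.33 m.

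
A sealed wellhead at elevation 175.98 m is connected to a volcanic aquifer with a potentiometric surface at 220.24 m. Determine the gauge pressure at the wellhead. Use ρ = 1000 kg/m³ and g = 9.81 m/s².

P ≈ 434 kPa

Head above the cap: Δh = 220.24 − 175.98 = 44.26 m.
P = ρgΔh = 1000 × 9.81 × 44.26 = 434191 Pa ≈ 434 kPa.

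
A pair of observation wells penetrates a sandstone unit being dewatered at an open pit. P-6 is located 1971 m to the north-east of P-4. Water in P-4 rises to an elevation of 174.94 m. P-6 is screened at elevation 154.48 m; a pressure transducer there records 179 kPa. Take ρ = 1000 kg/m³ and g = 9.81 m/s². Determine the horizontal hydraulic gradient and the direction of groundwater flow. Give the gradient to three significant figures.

Total head at P-4: h = 174.94 m (water level in the piezometer is the total head).
Pressure head at P-6: ψ = P/(ρg) = 179×1000 / (1000 × 9.81) = 18.25 m.
Total head at P-6: h = z + ψ = 154.48 + 18.25 = 172.73 m.
Head difference: h(P-4) − h(P-6) = 174.94 − 172.73 = 2.21 m.
Hydraulic gradient: i = |Δh| / L = 2.21 / 1971 = 0.00112.
Flow is from higher to lower head: from P-4 toward P-6, i.e. toward the north-east.

i ≈ 0.00112; groundwater flows toward the north-east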